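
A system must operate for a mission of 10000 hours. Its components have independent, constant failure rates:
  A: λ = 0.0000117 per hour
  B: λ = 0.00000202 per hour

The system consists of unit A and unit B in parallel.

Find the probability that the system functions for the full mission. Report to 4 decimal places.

0.9978

R(A) = exp(−0.0000117 × 10000) = 0.889585
R(B) = exp(−0.00000202 × 10000) = 0.980003
Parallel (A and B): 1 − (1 − 0.889585)(1 − 0.980003) = 0.9978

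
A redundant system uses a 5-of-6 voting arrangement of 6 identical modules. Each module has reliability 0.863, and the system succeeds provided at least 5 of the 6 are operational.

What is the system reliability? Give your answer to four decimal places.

0.8066

R = Σ_{i=5}^{6} C(6,i) p^i (1−p)^{6−i} with p = 0.863
C(6,5)·0.863^5·0.137^1 = 0.393483
C(6,6)·0.863^6·0.137^0 = 0.413109
Sum = 0.8066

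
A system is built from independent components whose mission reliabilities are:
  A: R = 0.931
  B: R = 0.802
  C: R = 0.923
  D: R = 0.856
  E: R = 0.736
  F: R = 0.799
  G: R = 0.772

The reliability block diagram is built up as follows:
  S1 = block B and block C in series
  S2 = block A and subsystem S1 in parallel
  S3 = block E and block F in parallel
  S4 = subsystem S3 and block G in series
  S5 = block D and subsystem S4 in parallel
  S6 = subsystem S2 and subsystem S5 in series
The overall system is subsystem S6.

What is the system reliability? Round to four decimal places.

0.9440

Series (B and C): 0.802000 × 0.923000 = 0.740246
Parallel (A and [0.740246]): 1 − (1 − 0.931000)(1 − 0.740246) = 0.982077
Parallel (E and F): 1 − (1 − 0.736000)(1 − 0.799000) = 0.946936
Series ([0.946936] and G): 0.946936 × 0.772000 = 0.731035
Parallel (D and [0.731035]): 1 − (1 − 0.856000)(1 − 0.731035) = 0.961269
Series ([0.982077] and [0.961269]): 0.982077 × 0.961269 = 0.9440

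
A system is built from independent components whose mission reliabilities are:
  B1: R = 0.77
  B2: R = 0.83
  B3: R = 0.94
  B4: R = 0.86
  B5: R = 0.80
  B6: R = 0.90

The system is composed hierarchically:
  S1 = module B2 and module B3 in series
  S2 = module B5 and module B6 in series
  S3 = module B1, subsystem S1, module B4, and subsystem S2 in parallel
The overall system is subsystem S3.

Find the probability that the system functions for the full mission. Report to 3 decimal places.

0.998

Series (B2 and B3): 0.83000 × 0.94000 = 0.78020
Series (B5 and B6): 0.80000 × 0.90000 = 0.72000
Parallel (B1, [0.78020], B4, and [0.72000]): 1 − (1 − 0.77000)(1 − 0.78020)(1 − 0.86000)(1 − 0.72000) = 0.998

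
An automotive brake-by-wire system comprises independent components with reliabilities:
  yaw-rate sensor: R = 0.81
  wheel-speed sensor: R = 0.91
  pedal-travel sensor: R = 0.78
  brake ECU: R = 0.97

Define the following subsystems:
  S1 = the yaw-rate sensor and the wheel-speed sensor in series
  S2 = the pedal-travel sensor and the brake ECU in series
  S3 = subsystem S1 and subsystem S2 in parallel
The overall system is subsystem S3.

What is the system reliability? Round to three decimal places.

0.936

Series (yaw-rate sensor and wheel-speed sensor): 0.81000 × 0.91000 = 0.73710
Series (pedal-travel sensor and brake ECU): 0.78000 × 0.97000 = 0.75660
Parallel ([0.73710] and [0.75660]): 1 − (1 − 0.73710)(1 − 0.75660) = 0.936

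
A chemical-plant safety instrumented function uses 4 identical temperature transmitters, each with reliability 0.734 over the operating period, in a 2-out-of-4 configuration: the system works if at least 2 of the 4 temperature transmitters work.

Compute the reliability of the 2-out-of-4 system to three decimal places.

R = Σ_{i=2}^{4} C(4,i) p^i (1−p)^{4−i} with p = 0.734
C(4,2)·0.734^2·0.266^2 = 0.22872
C(4,3)·0.734^3·0.266^1 = 0.42076
C(4,4)·0.734^4·0.266^0 = 0.29026
Sum = 0.940

0.940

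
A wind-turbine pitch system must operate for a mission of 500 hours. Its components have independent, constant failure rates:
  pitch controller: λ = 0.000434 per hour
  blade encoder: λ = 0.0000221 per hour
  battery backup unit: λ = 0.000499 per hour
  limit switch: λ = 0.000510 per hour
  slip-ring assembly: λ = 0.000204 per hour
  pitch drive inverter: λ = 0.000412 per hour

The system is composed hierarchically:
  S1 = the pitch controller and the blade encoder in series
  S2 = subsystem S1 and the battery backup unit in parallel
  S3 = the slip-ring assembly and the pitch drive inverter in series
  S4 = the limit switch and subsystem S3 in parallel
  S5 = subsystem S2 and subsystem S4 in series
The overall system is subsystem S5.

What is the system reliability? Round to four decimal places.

R(pitch controller) = exp(−0.000434 × 500) = 0.804930
R(blade encoder) = exp(−0.0000221 × 500) = 0.989011
R(battery backup unit) = exp(−0.000499 × 500) = 0.779190
R(limit switch) = exp(−0.000510 × 500) = 0.774916
R(slip-ring assembly) = exp(−0.000204 × 500) = 0.903030
R(pitch drive inverter) = exp(−0.000412 × 500) = 0.813833
Series (pitch controller and blade encoder): 0.804930 × 0.989011 = 0.796085
Parallel ([0.796085] and battery backup unit): 1 − (1 − 0.796085)(1 − 0.779190) = 0.954974
Series (slip-ring assembly and pitch drive inverter): 0.903030 × 0.813833 = 0.734916
Parallel (limit switch and [0.734916]): 1 − (1 − 0.774916)(1 − 0.734916) = 0.940334
Series ([0.954974] and [0.940334]): 0.954974 × 0.940334 = 0.8980

0.8980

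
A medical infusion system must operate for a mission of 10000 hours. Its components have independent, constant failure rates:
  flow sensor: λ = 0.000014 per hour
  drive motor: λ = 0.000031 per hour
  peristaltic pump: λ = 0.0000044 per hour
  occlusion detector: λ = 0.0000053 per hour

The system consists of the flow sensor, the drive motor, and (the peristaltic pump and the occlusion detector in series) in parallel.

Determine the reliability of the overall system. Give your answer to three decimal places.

R(flow sensor) = exp(−0.000014 × 10000) = 0.86936
R(drive motor) = exp(−0.000031 × 10000) = 0.73345
R(peristaltic pump) = exp(−0.0000044 × 10000) = 0.95695
R(occlusion detector) = exp(−0.0000053 × 10000) = 0.94838
Series (peristaltic pump and occlusion detector): 0.95695 × 0.94838 = 0.90755
Parallel (flow sensor, drive motor, and [0.90755]): 1 − (1 − 0.86936)(1 − 0.73345)(1 − 0.90755) = 0.997

0.997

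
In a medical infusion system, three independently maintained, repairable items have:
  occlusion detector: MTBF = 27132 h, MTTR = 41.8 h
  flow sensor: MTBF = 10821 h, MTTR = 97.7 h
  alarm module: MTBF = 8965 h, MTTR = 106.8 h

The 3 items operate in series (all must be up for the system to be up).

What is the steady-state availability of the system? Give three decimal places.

A(occlusion detector) = MTBF/(MTBF+MTTR) = 27132/(27132+41.8) = 0.998462
A(flow sensor) = MTBF/(MTBF+MTTR) = 10821/(10821+97.7) = 0.991052
A(alarm module) = MTBF/(MTBF+MTTR) = 8965/(8965+106.8) = 0.988227
Series availability: 0.998462 × 0.991052 × 0.988227 = 0.978

0.978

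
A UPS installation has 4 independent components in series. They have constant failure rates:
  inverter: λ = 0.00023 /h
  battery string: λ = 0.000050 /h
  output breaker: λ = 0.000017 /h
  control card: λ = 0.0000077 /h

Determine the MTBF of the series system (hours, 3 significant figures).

3280

Series of exponential components: λ_sys = Σ λ_i
λ_sys = 0.00023 + 0.000050 + 0.000017 + 0.0000077 = 3.0470e-04 /h
MTBF = 1 / λ_sys = 3280 h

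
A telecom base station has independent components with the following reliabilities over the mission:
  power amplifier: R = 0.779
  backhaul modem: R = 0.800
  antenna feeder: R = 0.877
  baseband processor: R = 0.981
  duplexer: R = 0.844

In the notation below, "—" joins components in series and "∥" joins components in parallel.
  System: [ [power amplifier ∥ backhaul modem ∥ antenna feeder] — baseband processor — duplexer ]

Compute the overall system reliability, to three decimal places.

Parallel (power amplifier, backhaul modem, and antenna feeder): 1 − (1 − 0.77900)(1 − 0.80000)(1 − 0.87700) = 0.99456
Series ([0.99456], baseband processor, and duplexer): 0.99456 × 0.98100 × 0.84400 = 0.823

0.823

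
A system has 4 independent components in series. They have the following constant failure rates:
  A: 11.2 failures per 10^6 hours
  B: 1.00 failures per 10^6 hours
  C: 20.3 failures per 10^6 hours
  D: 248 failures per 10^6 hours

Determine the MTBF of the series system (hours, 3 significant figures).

3570

Series of exponential components: λ_sys = Σ λ_i
λ_sys = 0.0000112 + 0.00000100 + 0.0000203 + 0.000248 = 2.8050e-04 /h
MTBF = 1 / λ_sys = 3570 h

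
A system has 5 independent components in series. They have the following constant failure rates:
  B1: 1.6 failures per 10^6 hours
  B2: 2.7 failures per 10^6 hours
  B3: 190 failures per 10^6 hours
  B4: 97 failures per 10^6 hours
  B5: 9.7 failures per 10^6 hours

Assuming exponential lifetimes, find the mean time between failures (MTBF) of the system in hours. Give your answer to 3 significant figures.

3320

Series of exponential components: λ_sys = Σ λ_i
λ_sys = 0.0000016 + 0.0000027 + 0.00019 + 0.000097 + 0.0000097 = 3.0100e-04 /h
MTBF = 1 / λ_sys = 3320 h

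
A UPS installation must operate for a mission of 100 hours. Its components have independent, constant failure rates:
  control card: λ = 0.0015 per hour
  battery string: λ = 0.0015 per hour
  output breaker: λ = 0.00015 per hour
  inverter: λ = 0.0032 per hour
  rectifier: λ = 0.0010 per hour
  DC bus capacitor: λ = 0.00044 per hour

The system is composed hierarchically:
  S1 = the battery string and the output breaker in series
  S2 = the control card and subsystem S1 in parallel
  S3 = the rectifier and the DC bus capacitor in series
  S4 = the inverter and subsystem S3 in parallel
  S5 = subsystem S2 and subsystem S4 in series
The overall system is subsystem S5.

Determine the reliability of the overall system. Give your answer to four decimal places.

0.9429

R(control card) = exp(−0.0015 × 100) = 0.860708
R(battery string) = exp(−0.0015 × 100) = 0.860708
R(output breaker) = exp(−0.00015 × 100) = 0.985112
R(inverter) = exp(−0.0032 × 100) = 0.726149
R(rectifier) = exp(−0.0010 × 100) = 0.904837
R(DC bus capacitor) = exp(−0.00044 × 100) = 0.956954
Series (battery string and output breaker): 0.860708 × 0.985112 = 0.847894
Parallel (control card and [0.847894]): 1 − (1 − 0.860708)(1 − 0.847894) = 0.978813
Series (rectifier and DC bus capacitor): 0.904837 × 0.956954 = 0.865887
Parallel (inverter and [0.865887]): 1 − (1 − 0.726149)(1 − 0.865887) = 0.963273
Series ([0.978813] and [0.963273]): 0.978813 × 0.963273 = 0.9429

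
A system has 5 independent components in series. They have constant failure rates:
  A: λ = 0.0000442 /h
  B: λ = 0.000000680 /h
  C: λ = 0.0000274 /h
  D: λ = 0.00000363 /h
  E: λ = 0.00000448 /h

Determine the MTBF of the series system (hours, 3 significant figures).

12400

Series of exponential components: λ_sys = Σ λ_i
λ_sys = 0.0000442 + 0.000000680 + 0.0000274 + 0.00000363 + 0.00000448 = 8.0390e-05 /h
MTBF = 1 / λ_sys = 12400 h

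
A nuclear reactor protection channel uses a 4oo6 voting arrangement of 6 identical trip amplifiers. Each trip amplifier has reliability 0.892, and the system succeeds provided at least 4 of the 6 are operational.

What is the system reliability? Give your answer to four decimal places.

R = Σ_{i=4}^{6} C(6,i) p^i (1−p)^{6−i} with p = 0.892
C(6,4)·0.892^4·0.108^2 = 0.110764
C(6,5)·0.892^5·0.108^1 = 0.365931
C(6,6)·0.892^6·0.108^0 = 0.503720
Sum = 0.9804

0.9804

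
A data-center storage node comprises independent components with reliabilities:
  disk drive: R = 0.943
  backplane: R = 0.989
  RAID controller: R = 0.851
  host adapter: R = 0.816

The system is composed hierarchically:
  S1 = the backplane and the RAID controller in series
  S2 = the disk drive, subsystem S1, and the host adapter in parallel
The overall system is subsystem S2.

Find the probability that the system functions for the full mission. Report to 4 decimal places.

Series (backplane and RAID controller): 0.989000 × 0.851000 = 0.841639
Parallel (disk drive, [0.841639], and host adapter): 1 − (1 − 0.943000)(1 − 0.841639)(1 − 0.816000) = 0.9983

0.9983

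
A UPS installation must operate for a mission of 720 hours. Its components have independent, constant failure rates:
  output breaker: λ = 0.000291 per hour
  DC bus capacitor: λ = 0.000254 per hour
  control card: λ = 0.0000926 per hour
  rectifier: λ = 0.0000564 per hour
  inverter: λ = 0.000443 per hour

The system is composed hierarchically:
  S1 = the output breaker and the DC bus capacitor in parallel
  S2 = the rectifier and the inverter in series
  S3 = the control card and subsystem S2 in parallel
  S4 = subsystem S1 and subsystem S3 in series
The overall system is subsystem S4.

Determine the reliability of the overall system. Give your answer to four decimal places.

0.9495

R(output breaker) = exp(−0.000291 × 720) = 0.810973
R(DC bus capacitor) = exp(−0.000254 × 720) = 0.832868
R(control card) = exp(−0.0000926 × 720) = 0.935502
R(rectifier) = exp(−0.0000564 × 720) = 0.960205
R(inverter) = exp(−0.000443 × 720) = 0.726905
Parallel (output breaker and DC bus capacitor): 1 − (1 − 0.810973)(1 − 0.832868) = 0.968408
Series (rectifier and inverter): 0.960205 × 0.726905 = 0.697978
Parallel (control card and [0.697978]): 1 − (1 − 0.935502)(1 − 0.697978) = 0.980520
Series ([0.968408] and [0.980520]): 0.968408 × 0.980520 = 0.9495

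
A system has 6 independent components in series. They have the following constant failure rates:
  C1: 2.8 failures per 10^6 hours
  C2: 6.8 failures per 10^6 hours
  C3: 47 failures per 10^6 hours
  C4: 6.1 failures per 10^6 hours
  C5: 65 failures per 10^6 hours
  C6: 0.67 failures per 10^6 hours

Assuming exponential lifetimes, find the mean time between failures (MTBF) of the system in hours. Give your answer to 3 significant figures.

Series of exponential components: λ_sys = Σ λ_i
λ_sys = 0.0000028 + 0.0000068 + 0.000047 + 0.0000061 + 0.000065 + 0.00000067 = 1.2837e-04 /h
MTBF = 1 / λ_sys = 7790 h

7790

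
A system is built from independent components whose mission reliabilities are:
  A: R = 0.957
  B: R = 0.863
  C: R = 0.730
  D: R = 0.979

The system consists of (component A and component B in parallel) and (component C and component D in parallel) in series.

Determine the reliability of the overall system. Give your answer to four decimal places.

Parallel (A and B): 1 − (1 − 0.957000)(1 − 0.863000) = 0.994109
Parallel (C and D): 1 − (1 − 0.730000)(1 − 0.979000) = 0.994330
Series ([0.994109] and [0.994330]): 0.994109 × 0.994330 = 0.9885

0.9885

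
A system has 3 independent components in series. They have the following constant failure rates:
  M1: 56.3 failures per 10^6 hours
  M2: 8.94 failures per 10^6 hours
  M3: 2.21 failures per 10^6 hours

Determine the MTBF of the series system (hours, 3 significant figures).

Series of exponential components: λ_sys = Σ λ_i
λ_sys = 0.0000563 + 0.00000894 + 0.00000221 = 6.7450e-05 /h
MTBF = 1 / λ_sys = 14800 h

14800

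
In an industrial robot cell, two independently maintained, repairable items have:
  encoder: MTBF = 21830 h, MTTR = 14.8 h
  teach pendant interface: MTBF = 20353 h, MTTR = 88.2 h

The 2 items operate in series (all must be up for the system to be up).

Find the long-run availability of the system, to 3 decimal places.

A(encoder) = MTBF/(MTBF+MTTR) = 21830/(21830+14.8) = 0.999322
A(teach pendant interface) = MTBF/(MTBF+MTTR) = 20353/(20353+88.2) = 0.995685
Series availability: 0.999322 × 0.995685 = 0.995

0.995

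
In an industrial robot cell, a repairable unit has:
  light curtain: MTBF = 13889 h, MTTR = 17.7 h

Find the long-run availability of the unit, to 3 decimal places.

A(light curtain) = MTBF/(MTBF+MTTR) = 13889/(13889+17.7) = 0.999

0.999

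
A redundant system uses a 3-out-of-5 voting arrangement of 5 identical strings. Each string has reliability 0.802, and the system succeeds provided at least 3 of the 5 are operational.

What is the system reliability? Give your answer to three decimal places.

R = Σ_{i=3}^{5} C(5,i) p^i (1−p)^{5−i} with p = 0.802
C(5,3)·0.802^3·0.198^2 = 0.20223
C(5,4)·0.802^4·0.198^1 = 0.40957
C(5,5)·0.802^5·0.198^0 = 0.33180
Sum = 0.944

0.944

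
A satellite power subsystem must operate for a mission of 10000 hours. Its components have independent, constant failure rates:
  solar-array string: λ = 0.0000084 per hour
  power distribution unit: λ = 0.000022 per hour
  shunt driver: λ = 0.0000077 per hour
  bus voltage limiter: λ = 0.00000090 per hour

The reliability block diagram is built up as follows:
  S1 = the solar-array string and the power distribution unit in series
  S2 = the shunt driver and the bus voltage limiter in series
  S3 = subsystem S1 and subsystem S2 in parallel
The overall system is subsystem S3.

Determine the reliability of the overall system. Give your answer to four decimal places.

0.9784

R(solar-array string) = exp(−0.0000084 × 10000) = 0.919431
R(power distribution unit) = exp(−0.000022 × 10000) = 0.802519
R(shunt driver) = exp(−0.0000077 × 10000) = 0.925890
R(bus voltage limiter) = exp(−0.00000090 × 10000) = 0.991040
Series (solar-array string and power distribution unit): 0.919431 × 0.802519 = 0.737861
Series (shunt driver and bus voltage limiter): 0.925890 × 0.991040 = 0.917594
Parallel ([0.737861] and [0.917594]): 1 − (1 − 0.737861)(1 − 0.917594) = 0.9784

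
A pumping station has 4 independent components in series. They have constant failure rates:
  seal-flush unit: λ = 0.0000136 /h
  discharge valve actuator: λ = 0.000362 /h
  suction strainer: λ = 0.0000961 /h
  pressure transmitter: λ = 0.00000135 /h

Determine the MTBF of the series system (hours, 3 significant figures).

Series of exponential components: λ_sys = Σ λ_i
λ_sys = 0.0000136 + 0.000362 + 0.0000961 + 0.00000135 = 4.7305e-04 /h
MTBF = 1 / λ_sys = 2110 h

2110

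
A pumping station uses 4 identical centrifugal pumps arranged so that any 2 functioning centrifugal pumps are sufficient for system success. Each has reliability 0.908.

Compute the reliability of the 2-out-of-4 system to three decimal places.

R = Σ_{i=2}^{4} C(4,i) p^i (1−p)^{4−i} with p = 0.908
C(4,2)·0.908^2·0.092^2 = 0.04187
C(4,3)·0.908^3·0.092^1 = 0.27549
C(4,4)·0.908^4·0.092^0 = 0.67974
Sum = 0.997

0.997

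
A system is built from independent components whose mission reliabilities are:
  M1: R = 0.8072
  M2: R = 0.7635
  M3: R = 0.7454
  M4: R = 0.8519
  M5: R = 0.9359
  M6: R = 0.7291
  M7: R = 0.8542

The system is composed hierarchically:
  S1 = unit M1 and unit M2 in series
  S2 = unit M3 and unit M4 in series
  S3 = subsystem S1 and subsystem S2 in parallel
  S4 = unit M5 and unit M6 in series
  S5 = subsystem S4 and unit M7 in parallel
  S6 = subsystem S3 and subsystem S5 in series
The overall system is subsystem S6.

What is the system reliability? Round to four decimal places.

0.8201

Series (M1 and M2): 0.807200 × 0.763500 = 0.616297
Series (M3 and M4): 0.745400 × 0.851900 = 0.635006
Parallel ([0.616297] and [0.635006]): 1 − (1 − 0.616297)(1 − 0.635006) = 0.859951
Series (M5 and M6): 0.935900 × 0.729100 = 0.682365
Parallel ([0.682365] and M7): 1 − (1 − 0.682365)(1 − 0.854200) = 0.953689
Series ([0.859951] and [0.953689]): 0.859951 × 0.953689 = 0.8201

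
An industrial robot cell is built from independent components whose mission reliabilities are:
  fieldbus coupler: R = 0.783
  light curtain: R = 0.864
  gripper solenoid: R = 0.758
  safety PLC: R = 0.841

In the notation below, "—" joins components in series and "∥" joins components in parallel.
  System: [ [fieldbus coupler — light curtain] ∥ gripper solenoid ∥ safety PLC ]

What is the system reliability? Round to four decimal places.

0.9876

Series (fieldbus coupler and light curtain): 0.783000 × 0.864000 = 0.676512
Parallel ([0.676512], gripper solenoid, and safety PLC): 1 − (1 − 0.676512)(1 − 0.758000)(1 − 0.841000) = 0.9876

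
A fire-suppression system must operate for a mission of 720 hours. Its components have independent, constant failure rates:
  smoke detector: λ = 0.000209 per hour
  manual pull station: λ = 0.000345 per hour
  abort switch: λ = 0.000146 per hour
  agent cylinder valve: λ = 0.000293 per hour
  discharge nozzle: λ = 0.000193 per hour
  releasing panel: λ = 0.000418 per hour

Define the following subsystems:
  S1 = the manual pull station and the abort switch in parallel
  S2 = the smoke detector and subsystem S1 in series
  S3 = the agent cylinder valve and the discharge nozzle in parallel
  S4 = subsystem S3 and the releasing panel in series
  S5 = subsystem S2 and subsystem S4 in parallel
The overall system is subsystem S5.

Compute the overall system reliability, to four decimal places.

0.9559

R(smoke detector) = exp(−0.000209 × 720) = 0.860295
R(manual pull station) = exp(−0.000345 × 720) = 0.780048
R(abort switch) = exp(−0.000146 × 720) = 0.900216
R(agent cylinder valve) = exp(−0.000293 × 720) = 0.809806
R(discharge nozzle) = exp(−0.000193 × 720) = 0.870263
R(releasing panel) = exp(−0.000418 × 720) = 0.740107
Parallel (manual pull station and abort switch): 1 − (1 − 0.780048)(1 − 0.900216) = 0.978052
Series (smoke detector and [0.978052]): 0.860295 × 0.978052 = 0.841413
Parallel (agent cylinder valve and discharge nozzle): 1 − (1 − 0.809806)(1 − 0.870263) = 0.975325
Series ([0.975325] and releasing panel): 0.975325 × 0.740107 = 0.721845
Parallel ([0.841413] and [0.721845]): 1 − (1 − 0.841413)(1 − 0.721845) = 0.9559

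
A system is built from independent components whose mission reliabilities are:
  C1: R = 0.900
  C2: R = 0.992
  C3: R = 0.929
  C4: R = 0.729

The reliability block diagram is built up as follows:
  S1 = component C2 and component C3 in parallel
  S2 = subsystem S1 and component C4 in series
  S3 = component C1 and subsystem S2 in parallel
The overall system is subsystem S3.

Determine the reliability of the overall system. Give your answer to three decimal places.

Parallel (C2 and C3): 1 − (1 − 0.99200)(1 − 0.92900) = 0.99943
Series ([0.99943] and C4): 0.99943 × 0.72900 = 0.72858
Parallel (C1 and [0.72858]): 1 − (1 − 0.90000)(1 − 0.72858) = 0.973

0.973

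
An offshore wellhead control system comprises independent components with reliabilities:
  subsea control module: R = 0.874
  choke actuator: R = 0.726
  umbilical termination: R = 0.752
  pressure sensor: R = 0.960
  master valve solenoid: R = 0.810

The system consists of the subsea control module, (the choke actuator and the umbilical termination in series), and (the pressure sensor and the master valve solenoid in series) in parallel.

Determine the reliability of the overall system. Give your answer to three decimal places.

0.987

Series (choke actuator and umbilical termination): 0.72600 × 0.75200 = 0.54595
Series (pressure sensor and master valve solenoid): 0.96000 × 0.81000 = 0.77760
Parallel (subsea control module, [0.54595], and [0.77760]): 1 − (1 − 0.87400)(1 − 0.54595)(1 − 0.77760) = 0.987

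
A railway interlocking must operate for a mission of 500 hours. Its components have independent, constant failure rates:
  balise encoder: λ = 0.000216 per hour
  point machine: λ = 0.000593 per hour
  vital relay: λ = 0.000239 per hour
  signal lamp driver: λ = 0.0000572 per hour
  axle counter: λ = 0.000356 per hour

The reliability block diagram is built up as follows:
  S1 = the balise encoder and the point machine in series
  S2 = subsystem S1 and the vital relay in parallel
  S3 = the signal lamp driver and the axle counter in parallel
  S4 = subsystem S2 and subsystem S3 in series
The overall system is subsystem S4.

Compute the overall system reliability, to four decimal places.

R(balise encoder) = exp(−0.000216 × 500) = 0.897628
R(point machine) = exp(−0.000593 × 500) = 0.743416
R(vital relay) = exp(−0.000239 × 500) = 0.887364
R(signal lamp driver) = exp(−0.0000572 × 500) = 0.971805
R(axle counter) = exp(−0.000356 × 500) = 0.836942
Series (balise encoder and point machine): 0.897628 × 0.743416 = 0.667311
Parallel ([0.667311] and vital relay): 1 − (1 − 0.667311)(1 − 0.887364) = 0.962527
Parallel (signal lamp driver and axle counter): 1 − (1 − 0.971805)(1 − 0.836942) = 0.995403
Series ([0.962527] and [0.995403]): 0.962527 × 0.995403 = 0.9581

0.9581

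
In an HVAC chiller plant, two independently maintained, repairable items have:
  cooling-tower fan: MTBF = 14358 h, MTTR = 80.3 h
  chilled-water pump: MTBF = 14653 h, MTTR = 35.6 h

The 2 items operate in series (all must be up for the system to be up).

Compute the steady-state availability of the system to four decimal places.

0.9920

A(cooling-tower fan) = MTBF/(MTBF+MTTR) = 14358/(14358+80.3) = 0.994438
A(chilled-water pump) = MTBF/(MTBF+MTTR) = 14653/(14653+35.6) = 0.997576
Series availability: 0.994438 × 0.997576 = 0.9920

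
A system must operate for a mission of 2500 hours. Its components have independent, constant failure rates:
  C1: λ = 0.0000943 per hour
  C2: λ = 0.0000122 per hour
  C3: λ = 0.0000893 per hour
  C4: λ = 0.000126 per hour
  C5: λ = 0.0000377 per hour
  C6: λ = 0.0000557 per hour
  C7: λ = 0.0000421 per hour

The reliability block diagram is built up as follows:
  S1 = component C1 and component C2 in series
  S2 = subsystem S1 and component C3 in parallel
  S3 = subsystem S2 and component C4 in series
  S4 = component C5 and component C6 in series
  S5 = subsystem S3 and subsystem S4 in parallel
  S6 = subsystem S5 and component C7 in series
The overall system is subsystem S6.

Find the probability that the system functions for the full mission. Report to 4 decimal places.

0.8431

R(C1) = exp(−0.0000943 × 2500) = 0.789978
R(C2) = exp(−0.0000122 × 2500) = 0.969960
R(C3) = exp(−0.0000893 × 2500) = 0.799915
R(C4) = exp(−0.000126 × 2500) = 0.729789
R(C5) = exp(−0.0000377 × 2500) = 0.910055
R(C6) = exp(−0.0000557 × 2500) = 0.870010
R(C7) = exp(−0.0000421 × 2500) = 0.900099
Series (C1 and C2): 0.789978 × 0.969960 = 0.766247
Parallel ([0.766247] and C3): 1 − (1 − 0.766247)(1 − 0.799915) = 0.953230
Series ([0.953230] and C4): 0.953230 × 0.729789 = 0.695657
Series (C5 and C6): 0.910055 × 0.870010 = 0.791757
Parallel ([0.695657] and [0.791757]): 1 − (1 − 0.695657)(1 − 0.791757) = 0.936623
Series ([0.936623] and C7): 0.936623 × 0.900099 = 0.8431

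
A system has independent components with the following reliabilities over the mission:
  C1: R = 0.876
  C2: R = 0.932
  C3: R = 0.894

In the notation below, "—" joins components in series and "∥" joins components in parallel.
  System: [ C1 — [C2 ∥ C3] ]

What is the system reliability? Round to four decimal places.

Parallel (C2 and C3): 1 − (1 − 0.932000)(1 − 0.894000) = 0.992792
Series (C1 and [0.992792]): 0.876000 × 0.992792 = 0.8697

0.8697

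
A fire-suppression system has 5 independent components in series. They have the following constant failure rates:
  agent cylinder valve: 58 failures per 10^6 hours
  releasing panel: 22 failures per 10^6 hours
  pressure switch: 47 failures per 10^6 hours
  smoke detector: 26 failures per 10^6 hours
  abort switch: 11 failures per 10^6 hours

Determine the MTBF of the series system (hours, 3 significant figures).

Series of exponential components: λ_sys = Σ λ_i
λ_sys = 0.000058 + 0.000022 + 0.000047 + 0.000026 + 0.000011 = 1.6400e-04 /h
MTBF = 1 / λ_sys = 6100 h

6100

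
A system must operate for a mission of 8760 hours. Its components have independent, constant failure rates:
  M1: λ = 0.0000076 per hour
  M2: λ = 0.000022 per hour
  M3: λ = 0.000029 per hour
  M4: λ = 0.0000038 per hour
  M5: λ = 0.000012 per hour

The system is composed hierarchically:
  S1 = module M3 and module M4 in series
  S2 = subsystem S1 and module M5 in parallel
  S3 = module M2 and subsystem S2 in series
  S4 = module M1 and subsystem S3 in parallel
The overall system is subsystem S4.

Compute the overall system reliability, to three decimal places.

R(M1) = exp(−0.0000076 × 8760) = 0.93559
R(M2) = exp(−0.000022 × 8760) = 0.82471
R(M3) = exp(−0.000029 × 8760) = 0.77566
R(M4) = exp(−0.0000038 × 8760) = 0.96726
R(M5) = exp(−0.000012 × 8760) = 0.90022
Series (M3 and M4): 0.77566 × 0.96726 = 0.75026
Parallel ([0.75026] and M5): 1 − (1 − 0.75026)(1 − 0.90022) = 0.97508
Series (M2 and [0.97508]): 0.82471 × 0.97508 = 0.80416
Parallel (M1 and [0.80416]): 1 − (1 − 0.93559)(1 − 0.80416) = 0.987

0.987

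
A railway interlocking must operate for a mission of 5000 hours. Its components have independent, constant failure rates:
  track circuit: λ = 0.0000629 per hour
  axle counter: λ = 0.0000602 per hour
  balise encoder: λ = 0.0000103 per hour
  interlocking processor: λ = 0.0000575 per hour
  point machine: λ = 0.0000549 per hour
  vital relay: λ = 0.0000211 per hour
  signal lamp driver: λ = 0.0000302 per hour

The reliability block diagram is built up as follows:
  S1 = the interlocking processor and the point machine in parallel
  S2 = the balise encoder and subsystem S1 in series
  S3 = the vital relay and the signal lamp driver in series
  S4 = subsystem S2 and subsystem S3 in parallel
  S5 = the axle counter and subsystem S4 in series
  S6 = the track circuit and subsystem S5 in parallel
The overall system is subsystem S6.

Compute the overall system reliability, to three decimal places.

0.925

R(track circuit) = exp(−0.0000629 × 5000) = 0.73015
R(axle counter) = exp(−0.0000602 × 5000) = 0.74008
R(balise encoder) = exp(−0.0000103 × 5000) = 0.94980
R(interlocking processor) = exp(−0.0000575 × 5000) = 0.75014
R(point machine) = exp(−0.0000549 × 5000) = 0.75995
R(vital relay) = exp(−0.0000211 × 5000) = 0.89987
R(signal lamp driver) = exp(−0.0000302 × 5000) = 0.85985
Parallel (interlocking processor and point machine): 1 − (1 − 0.75014)(1 − 0.75995) = 0.94002
Series (balise encoder and [0.94002]): 0.94980 × 0.94002 = 0.89283
Series (vital relay and signal lamp driver): 0.89987 × 0.85985 = 0.77375
Parallel ([0.89283] and [0.77375]): 1 − (1 − 0.89283)(1 − 0.77375) = 0.97575
Series (axle counter and [0.97575]): 0.74008 × 0.97575 = 0.72213
Parallel (track circuit and [0.72213]): 1 − (1 − 0.73015)(1 − 0.72213) = 0.925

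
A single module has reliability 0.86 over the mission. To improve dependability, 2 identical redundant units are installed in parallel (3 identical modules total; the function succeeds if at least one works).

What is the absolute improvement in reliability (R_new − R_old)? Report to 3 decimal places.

0.137

R_before = 0.86
R_after = 1 − (1 − 0.86)^3 = 0.997
ΔR = 0.997 − 0.86 = 0.137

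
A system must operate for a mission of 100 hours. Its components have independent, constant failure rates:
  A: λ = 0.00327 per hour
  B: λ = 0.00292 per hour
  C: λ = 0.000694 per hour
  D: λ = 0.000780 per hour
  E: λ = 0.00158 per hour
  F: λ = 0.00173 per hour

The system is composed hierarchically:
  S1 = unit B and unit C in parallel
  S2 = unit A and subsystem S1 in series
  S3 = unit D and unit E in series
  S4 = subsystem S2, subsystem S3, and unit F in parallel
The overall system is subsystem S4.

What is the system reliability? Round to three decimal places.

0.990

R(A) = exp(−0.00327 × 100) = 0.72108
R(B) = exp(−0.00292 × 100) = 0.74677
R(C) = exp(−0.000694 × 100) = 0.93295
R(D) = exp(−0.000780 × 100) = 0.92496
R(E) = exp(−0.00158 × 100) = 0.85385
R(F) = exp(−0.00173 × 100) = 0.84114
Parallel (B and C): 1 − (1 − 0.74677)(1 − 0.93295) = 0.98302
Series (A and [0.98302]): 0.72108 × 0.98302 = 0.70884
Series (D and E): 0.92496 × 0.85385 = 0.78978
Parallel ([0.70884], [0.78978], and F): 1 − (1 − 0.70884)(1 − 0.78978)(1 − 0.84114) = 0.990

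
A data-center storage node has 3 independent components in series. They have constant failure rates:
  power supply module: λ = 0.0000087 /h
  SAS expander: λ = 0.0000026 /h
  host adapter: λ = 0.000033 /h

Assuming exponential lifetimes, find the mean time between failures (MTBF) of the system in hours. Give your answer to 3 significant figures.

22600

Series of exponential components: λ_sys = Σ λ_i
λ_sys = 0.0000087 + 0.0000026 + 0.000033 = 4.4300e-05 /h
MTBF = 1 / λ_sys = 22600 h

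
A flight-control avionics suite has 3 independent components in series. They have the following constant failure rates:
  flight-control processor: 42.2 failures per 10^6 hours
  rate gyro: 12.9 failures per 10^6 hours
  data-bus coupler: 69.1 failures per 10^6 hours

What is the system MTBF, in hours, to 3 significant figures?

Series of exponential components: λ_sys = Σ λ_i
λ_sys = 0.0000422 + 0.0000129 + 0.0000691 = 1.2420e-04 /h
MTBF = 1 / λ_sys = 8050 h

8050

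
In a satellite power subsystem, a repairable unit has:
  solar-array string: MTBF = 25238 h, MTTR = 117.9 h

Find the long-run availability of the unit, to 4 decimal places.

0.9954

A(solar-array string) = MTBF/(MTBF+MTTR) = 25238/(25238+117.9) = 0.9954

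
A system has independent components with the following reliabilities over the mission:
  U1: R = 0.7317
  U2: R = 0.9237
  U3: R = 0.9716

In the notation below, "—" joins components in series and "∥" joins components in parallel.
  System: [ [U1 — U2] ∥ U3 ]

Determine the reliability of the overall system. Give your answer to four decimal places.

Series (U1 and U2): 0.731700 × 0.923700 = 0.675871
Parallel ([0.675871] and U3): 1 − (1 − 0.675871)(1 − 0.971600) = 0.9908

0.9908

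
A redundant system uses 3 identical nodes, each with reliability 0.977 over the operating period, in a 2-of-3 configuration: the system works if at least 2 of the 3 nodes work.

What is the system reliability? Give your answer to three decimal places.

0.998

R = Σ_{i=2}^{3} C(3,i) p^i (1−p)^{3−i} with p = 0.977
C(3,2)·0.977^2·0.023^1 = 0.06586
C(3,3)·0.977^3·0.023^0 = 0.93257
Sum = 0.998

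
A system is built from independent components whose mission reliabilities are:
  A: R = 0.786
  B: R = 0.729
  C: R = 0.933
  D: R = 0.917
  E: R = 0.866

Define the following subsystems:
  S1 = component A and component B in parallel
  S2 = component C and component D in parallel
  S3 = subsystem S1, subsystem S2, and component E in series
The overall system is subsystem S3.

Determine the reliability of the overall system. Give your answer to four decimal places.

Parallel (A and B): 1 − (1 − 0.786000)(1 − 0.729000) = 0.942006
Parallel (C and D): 1 − (1 − 0.933000)(1 − 0.917000) = 0.994439
Series ([0.942006], [0.994439], and E): 0.942006 × 0.994439 × 0.866000 = 0.8112

0.8112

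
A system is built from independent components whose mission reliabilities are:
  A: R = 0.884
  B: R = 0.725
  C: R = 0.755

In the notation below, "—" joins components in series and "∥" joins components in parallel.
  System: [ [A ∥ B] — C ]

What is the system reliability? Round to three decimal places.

Parallel (A and B): 1 − (1 − 0.88400)(1 − 0.72500) = 0.96810
Series ([0.96810] and C): 0.96810 × 0.75500 = 0.731

0.731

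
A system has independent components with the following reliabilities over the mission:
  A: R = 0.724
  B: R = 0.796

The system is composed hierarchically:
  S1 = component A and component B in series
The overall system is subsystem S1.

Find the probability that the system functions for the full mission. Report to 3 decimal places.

0.576

Series (A and B): 0.72400 × 0.79600 = 0.576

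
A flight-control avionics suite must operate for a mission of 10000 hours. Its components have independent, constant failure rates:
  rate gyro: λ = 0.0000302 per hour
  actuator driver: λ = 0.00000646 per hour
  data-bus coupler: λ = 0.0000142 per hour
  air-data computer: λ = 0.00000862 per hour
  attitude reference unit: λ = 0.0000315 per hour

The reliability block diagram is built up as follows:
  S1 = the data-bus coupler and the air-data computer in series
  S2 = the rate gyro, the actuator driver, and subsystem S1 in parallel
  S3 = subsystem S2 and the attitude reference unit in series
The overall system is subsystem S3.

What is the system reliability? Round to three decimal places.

R(rate gyro) = exp(−0.0000302 × 10000) = 0.73934
R(actuator driver) = exp(−0.00000646 × 10000) = 0.93744
R(data-bus coupler) = exp(−0.0000142 × 10000) = 0.86762
R(air-data computer) = exp(−0.00000862 × 10000) = 0.91741
R(attitude reference unit) = exp(−0.0000315 × 10000) = 0.72979
Series (data-bus coupler and air-data computer): 0.86762 × 0.91741 = 0.79596
Parallel (rate gyro, actuator driver, and [0.79596]): 1 − (1 − 0.73934)(1 − 0.93744)(1 − 0.79596) = 0.99667
Series ([0.99667] and attitude reference unit): 0.99667 × 0.72979 = 0.727

0.727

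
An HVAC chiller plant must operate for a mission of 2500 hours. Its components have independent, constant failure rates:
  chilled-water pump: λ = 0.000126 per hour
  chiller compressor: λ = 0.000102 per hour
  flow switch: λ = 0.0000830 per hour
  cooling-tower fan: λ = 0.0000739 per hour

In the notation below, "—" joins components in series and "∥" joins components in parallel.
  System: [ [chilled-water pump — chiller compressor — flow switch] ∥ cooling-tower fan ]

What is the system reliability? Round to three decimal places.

0.909

R(chilled-water pump) = exp(−0.000126 × 2500) = 0.72979
R(chiller compressor) = exp(−0.000102 × 2500) = 0.77492
R(flow switch) = exp(−0.0000830 × 2500) = 0.81261
R(cooling-tower fan) = exp(−0.0000739 × 2500) = 0.83131
Series (chilled-water pump, chiller compressor, and flow switch): 0.72979 × 0.77492 × 0.81261 = 0.45955
Parallel ([0.45955] and cooling-tower fan): 1 − (1 − 0.45955)(1 − 0.83131) = 0.909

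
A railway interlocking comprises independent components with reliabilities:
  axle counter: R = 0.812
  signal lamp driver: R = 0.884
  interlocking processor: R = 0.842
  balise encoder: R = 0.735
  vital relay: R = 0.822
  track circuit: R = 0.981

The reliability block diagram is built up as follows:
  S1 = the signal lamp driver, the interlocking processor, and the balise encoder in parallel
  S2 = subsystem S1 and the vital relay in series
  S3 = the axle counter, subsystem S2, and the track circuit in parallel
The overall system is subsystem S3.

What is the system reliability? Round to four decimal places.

0.9993

Parallel (signal lamp driver, interlocking processor, and balise encoder): 1 − (1 − 0.884000)(1 − 0.842000)(1 − 0.735000) = 0.995143
Series ([0.995143] and vital relay): 0.995143 × 0.822000 = 0.818008
Parallel (axle counter, [0.818008], and track circuit): 1 − (1 − 0.812000)(1 − 0.818008)(1 − 0.981000) = 0.9993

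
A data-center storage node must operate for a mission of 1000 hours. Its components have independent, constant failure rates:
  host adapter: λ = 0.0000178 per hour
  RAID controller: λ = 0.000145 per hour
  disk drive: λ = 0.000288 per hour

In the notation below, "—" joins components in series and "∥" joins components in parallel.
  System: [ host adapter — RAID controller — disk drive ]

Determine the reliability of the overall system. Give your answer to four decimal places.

0.6371

R(host adapter) = exp(−0.0000178 × 1000) = 0.982357
R(RAID controller) = exp(−0.000145 × 1000) = 0.865022
R(disk drive) = exp(−0.000288 × 1000) = 0.749762
Series (host adapter, RAID controller, and disk drive): 0.982357 × 0.865022 × 0.749762 = 0.6371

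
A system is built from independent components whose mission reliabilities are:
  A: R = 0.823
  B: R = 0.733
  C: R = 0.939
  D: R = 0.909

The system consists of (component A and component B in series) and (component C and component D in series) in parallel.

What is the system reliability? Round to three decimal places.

0.942

Series (A and B): 0.82300 × 0.73300 = 0.60326
Series (C and D): 0.93900 × 0.90900 = 0.85355
Parallel ([0.60326] and [0.85355]): 1 − (1 − 0.60326)(1 − 0.85355) = 0.942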